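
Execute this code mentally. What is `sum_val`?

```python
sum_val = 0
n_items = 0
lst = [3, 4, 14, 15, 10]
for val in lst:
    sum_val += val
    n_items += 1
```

Let's trace through this code step by step.

Initialize: sum_val = 0
Initialize: n_items = 0
Initialize: lst = [3, 4, 14, 15, 10]
Entering loop: for val in lst:

After execution: sum_val = 46
46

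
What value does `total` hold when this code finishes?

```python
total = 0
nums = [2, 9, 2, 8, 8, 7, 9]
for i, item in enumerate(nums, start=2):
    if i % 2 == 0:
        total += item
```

Let's trace through this code step by step.

Initialize: total = 0
Initialize: nums = [2, 9, 2, 8, 8, 7, 9]
Entering loop: for i, item in enumerate(nums, start=2):

After execution: total = 21
21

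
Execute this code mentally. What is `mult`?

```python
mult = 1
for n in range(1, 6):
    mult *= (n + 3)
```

Let's trace through this code step by step.

Initialize: mult = 1
Entering loop: for n in range(1, 6):

After execution: mult = 6720
6720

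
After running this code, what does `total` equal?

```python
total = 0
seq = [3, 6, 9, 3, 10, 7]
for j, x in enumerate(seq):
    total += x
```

Let's trace through this code step by step.

Initialize: total = 0
Initialize: seq = [3, 6, 9, 3, 10, 7]
Entering loop: for j, x in enumerate(seq):

After execution: total = 38
38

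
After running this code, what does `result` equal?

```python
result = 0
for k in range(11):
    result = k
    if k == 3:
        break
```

Let's trace through this code step by step.

Initialize: result = 0
Entering loop: for k in range(11):

After execution: result = 3
3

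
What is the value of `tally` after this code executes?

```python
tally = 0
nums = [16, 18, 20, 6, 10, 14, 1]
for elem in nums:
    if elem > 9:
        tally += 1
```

Let's trace through this code step by step.

Initialize: tally = 0
Initialize: nums = [16, 18, 20, 6, 10, 14, 1]
Entering loop: for elem in nums:

After execution: tally = 5
5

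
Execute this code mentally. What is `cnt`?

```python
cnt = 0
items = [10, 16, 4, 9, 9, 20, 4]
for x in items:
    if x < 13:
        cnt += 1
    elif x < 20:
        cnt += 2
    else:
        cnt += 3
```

Let's trace through this code step by step.

Initialize: cnt = 0
Initialize: items = [10, 16, 4, 9, 9, 20, 4]
Entering loop: for x in items:

After execution: cnt = 10
10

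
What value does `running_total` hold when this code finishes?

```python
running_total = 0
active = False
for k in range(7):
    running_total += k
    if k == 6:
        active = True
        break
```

Let's trace through this code step by step.

Initialize: running_total = 0
Initialize: active = False
Entering loop: for k in range(7):

After execution: running_total = 21
21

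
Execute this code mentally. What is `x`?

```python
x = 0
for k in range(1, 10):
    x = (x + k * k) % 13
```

Let's trace through this code step by step.

Initialize: x = 0
Entering loop: for k in range(1, 10):

After execution: x = 12
12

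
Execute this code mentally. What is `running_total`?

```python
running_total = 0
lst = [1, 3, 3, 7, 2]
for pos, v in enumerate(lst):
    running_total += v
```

Let's trace through this code step by step.

Initialize: running_total = 0
Initialize: lst = [1, 3, 3, 7, 2]
Entering loop: for pos, v in enumerate(lst):

After execution: running_total = 16
16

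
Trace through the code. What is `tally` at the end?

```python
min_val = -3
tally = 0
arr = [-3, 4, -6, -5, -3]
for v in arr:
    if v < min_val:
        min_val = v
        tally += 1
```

Let's trace through this code step by step.

Initialize: min_val = -3
Initialize: tally = 0
Initialize: arr = [-3, 4, -6, -5, -3]
Entering loop: for v in arr:

After execution: tally = 1
1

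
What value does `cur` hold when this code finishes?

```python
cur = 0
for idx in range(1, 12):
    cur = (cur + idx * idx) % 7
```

Let's trace through this code step by step.

Initialize: cur = 0
Entering loop: for idx in range(1, 12):

After execution: cur = 2
2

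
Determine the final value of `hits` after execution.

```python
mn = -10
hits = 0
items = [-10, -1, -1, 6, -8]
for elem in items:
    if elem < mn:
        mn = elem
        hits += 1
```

Let's trace through this code step by step.

Initialize: mn = -10
Initialize: hits = 0
Initialize: items = [-10, -1, -1, 6, -8]
Entering loop: for elem in items:

After execution: hits = 0
0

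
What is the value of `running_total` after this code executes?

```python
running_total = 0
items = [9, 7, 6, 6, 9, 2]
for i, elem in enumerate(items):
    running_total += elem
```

Let's trace through this code step by step.

Initialize: running_total = 0
Initialize: items = [9, 7, 6, 6, 9, 2]
Entering loop: for i, elem in enumerate(items):

After execution: running_total = 39
39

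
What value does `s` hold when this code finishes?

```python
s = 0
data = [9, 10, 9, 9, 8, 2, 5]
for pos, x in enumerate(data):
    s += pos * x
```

Let's trace through this code step by step.

Initialize: s = 0
Initialize: data = [9, 10, 9, 9, 8, 2, 5]
Entering loop: for pos, x in enumerate(data):

After execution: s = 127
127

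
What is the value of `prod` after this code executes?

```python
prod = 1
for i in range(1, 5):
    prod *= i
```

Let's trace through this code step by step.

Initialize: prod = 1
Entering loop: for i in range(1, 5):

After execution: prod = 24
24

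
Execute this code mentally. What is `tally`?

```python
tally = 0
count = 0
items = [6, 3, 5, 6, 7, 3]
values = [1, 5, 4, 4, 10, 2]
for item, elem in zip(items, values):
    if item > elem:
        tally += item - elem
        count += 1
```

Let's trace through this code step by step.

Initialize: tally = 0
Initialize: count = 0
Initialize: items = [6, 3, 5, 6, 7, 3]
Initialize: values = [1, 5, 4, 4, 10, 2]
Entering loop: for item, elem in zip(items, values):

After execution: tally = 9
9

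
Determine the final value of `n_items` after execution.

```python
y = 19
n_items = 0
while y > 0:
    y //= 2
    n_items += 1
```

Let's trace through this code step by step.

Initialize: y = 19
Initialize: n_items = 0
Entering loop: while y > 0:

After execution: n_items = 5
5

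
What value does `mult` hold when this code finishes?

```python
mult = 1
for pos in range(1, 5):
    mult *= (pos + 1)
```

Let's trace through this code step by step.

Initialize: mult = 1
Entering loop: for pos in range(1, 5):

After execution: mult = 120
120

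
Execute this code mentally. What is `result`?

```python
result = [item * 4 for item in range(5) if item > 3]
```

Let's trace through this code step by step.

Initialize: result = [item * 4 for item in range(5) if item > 3]

After execution: result = [16]
[16]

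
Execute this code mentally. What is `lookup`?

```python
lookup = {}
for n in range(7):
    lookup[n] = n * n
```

Let's trace through this code step by step.

Initialize: lookup = {}
Entering loop: for n in range(7):

After execution: lookup = {0: 0, 1: 1, 2: 4, 3: 9, 4: 16, 5: 25, 6: 36}
{0: 0, 1: 1, 2: 4, 3: 9, 4: 16, 5: 25, 6: 36}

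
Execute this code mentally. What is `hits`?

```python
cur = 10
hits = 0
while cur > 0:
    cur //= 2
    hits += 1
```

Let's trace through this code step by step.

Initialize: cur = 10
Initialize: hits = 0
Entering loop: while cur > 0:

After execution: hits = 4
4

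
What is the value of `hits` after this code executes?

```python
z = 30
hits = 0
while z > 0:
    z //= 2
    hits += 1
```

Let's trace through this code step by step.

Initialize: z = 30
Initialize: hits = 0
Entering loop: while z > 0:

After execution: hits = 5
5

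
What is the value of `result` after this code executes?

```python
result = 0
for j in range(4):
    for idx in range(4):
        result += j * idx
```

Let's trace through this code step by step.

Initialize: result = 0
Entering loop: for j in range(4):

After execution: result = 36
36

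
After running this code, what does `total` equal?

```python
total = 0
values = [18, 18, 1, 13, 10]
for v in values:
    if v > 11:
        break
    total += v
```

Let's trace through this code step by step.

Initialize: total = 0
Initialize: values = [18, 18, 1, 13, 10]
Entering loop: for v in values:

After execution: total = 0
0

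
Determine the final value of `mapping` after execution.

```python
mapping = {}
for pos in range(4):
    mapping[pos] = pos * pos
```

Let's trace through this code step by step.

Initialize: mapping = {}
Entering loop: for pos in range(4):

After execution: mapping = {0: 0, 1: 1, 2: 4, 3: 9}
{0: 0, 1: 1, 2: 4, 3: 9}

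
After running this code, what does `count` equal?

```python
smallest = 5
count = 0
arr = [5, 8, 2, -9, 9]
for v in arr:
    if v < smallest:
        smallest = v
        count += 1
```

Let's trace through this code step by step.

Initialize: smallest = 5
Initialize: count = 0
Initialize: arr = [5, 8, 2, -9, 9]
Entering loop: for v in arr:

After execution: count = 2
2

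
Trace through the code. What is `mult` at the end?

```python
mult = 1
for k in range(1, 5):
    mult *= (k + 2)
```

Let's trace through this code step by step.

Initialize: mult = 1
Entering loop: for k in range(1, 5):

After execution: mult = 360
360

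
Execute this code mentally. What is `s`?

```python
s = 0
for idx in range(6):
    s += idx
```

Let's trace through this code step by step.

Initialize: s = 0
Entering loop: for idx in range(6):

After execution: s = 15
15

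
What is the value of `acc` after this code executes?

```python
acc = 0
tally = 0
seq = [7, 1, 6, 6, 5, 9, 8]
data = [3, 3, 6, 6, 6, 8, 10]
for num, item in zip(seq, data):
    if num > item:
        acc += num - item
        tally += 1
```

Let's trace through this code step by step.

Initialize: acc = 0
Initialize: tally = 0
Initialize: seq = [7, 1, 6, 6, 5, 9, 8]
Initialize: data = [3, 3, 6, 6, 6, 8, 10]
Entering loop: for num, item in zip(seq, data):

After execution: acc = 5
5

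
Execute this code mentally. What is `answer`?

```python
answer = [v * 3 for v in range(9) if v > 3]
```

Let's trace through this code step by step.

Initialize: answer = [v * 3 for v in range(9) if v > 3]

After execution: answer = [12, 15, 18, 21, 24]
[12, 15, 18, 21, 24]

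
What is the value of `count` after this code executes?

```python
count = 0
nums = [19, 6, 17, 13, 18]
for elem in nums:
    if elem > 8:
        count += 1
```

Let's trace through this code step by step.

Initialize: count = 0
Initialize: nums = [19, 6, 17, 13, 18]
Entering loop: for elem in nums:

After execution: count = 4
4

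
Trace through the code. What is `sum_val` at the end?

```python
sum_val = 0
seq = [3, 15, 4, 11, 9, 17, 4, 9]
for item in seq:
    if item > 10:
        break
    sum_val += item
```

Let's trace through this code step by step.

Initialize: sum_val = 0
Initialize: seq = [3, 15, 4, 11, 9, 17, 4, 9]
Entering loop: for item in seq:

After execution: sum_val = 3
3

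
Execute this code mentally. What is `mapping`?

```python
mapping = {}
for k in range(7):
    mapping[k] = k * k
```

Let's trace through this code step by step.

Initialize: mapping = {}
Entering loop: for k in range(7):

After execution: mapping = {0: 0, 1: 1, 2: 4, 3: 9, 4: 16, 5: 25, 6: 36}
{0: 0, 1: 1, 2: 4, 3: 9, 4: 16, 5: 25, 6: 36}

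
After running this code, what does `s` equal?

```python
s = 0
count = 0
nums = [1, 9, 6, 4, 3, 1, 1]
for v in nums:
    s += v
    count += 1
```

Let's trace through this code step by step.

Initialize: s = 0
Initialize: count = 0
Initialize: nums = [1, 9, 6, 4, 3, 1, 1]
Entering loop: for v in nums:

After execution: s = 25
25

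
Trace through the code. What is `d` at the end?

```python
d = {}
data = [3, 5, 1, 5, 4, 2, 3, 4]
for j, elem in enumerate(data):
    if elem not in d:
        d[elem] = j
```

Let's trace through this code step by step.

Initialize: d = {}
Initialize: data = [3, 5, 1, 5, 4, 2, 3, 4]
Entering loop: for j, elem in enumerate(data):

After execution: d = {3: 0, 5: 1, 1: 2, 4: 4, 2: 5}
{3: 0, 5: 1, 1: 2, 4: 4, 2: 5}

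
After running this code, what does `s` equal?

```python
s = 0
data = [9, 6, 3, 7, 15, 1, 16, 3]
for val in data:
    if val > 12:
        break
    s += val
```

Let's trace through this code step by step.

Initialize: s = 0
Initialize: data = [9, 6, 3, 7, 15, 1, 16, 3]
Entering loop: for val in data:

After execution: s = 25
25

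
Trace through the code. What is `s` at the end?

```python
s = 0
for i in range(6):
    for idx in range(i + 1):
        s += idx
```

Let's trace through this code step by step.

Initialize: s = 0
Entering loop: for i in range(6):

After execution: s = 35
35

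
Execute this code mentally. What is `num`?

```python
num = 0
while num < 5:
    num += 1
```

Let's trace through this code step by step.

Initialize: num = 0
Entering loop: while num < 5:

After execution: num = 5
5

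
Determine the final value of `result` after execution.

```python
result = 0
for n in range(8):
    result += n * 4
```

Let's trace through this code step by step.

Initialize: result = 0
Entering loop: for n in range(8):

After execution: result = 112
112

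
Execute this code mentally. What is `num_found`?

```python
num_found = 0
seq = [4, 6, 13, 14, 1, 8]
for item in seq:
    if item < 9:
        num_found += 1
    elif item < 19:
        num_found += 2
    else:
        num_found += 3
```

Let's trace through this code step by step.

Initialize: num_found = 0
Initialize: seq = [4, 6, 13, 14, 1, 8]
Entering loop: for item in seq:

After execution: num_found = 8
8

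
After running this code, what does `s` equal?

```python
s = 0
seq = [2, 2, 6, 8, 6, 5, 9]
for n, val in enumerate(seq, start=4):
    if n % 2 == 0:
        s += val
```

Let's trace through this code step by step.

Initialize: s = 0
Initialize: seq = [2, 2, 6, 8, 6, 5, 9]
Entering loop: for n, val in enumerate(seq, start=4):

After execution: s = 23
23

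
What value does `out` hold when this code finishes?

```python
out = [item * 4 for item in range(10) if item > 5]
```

Let's trace through this code step by step.

Initialize: out = [item * 4 for item in range(10) if item > 5]

After execution: out = [24, 28, 32, 36]
[24, 28, 32, 36]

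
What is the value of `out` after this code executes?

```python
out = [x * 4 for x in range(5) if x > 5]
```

Let's trace through this code step by step.

Initialize: out = [x * 4 for x in range(5) if x > 5]

After execution: out = []
[]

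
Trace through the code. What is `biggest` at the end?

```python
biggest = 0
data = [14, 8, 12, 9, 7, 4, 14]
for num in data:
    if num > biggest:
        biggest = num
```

Let's trace through this code step by step.

Initialize: biggest = 0
Initialize: data = [14, 8, 12, 9, 7, 4, 14]
Entering loop: for num in data:

After execution: biggest = 14
14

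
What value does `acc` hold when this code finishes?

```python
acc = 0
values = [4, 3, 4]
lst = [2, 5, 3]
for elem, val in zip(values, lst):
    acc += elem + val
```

Let's trace through this code step by step.

Initialize: acc = 0
Initialize: values = [4, 3, 4]
Initialize: lst = [2, 5, 3]
Entering loop: for elem, val in zip(values, lst):

After execution: acc = 21
21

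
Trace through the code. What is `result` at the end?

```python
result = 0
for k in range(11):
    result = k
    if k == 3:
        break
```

Let's trace through this code step by step.

Initialize: result = 0
Entering loop: for k in range(11):

After execution: result = 3
3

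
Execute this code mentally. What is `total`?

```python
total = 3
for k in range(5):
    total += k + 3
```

Let's trace through this code step by step.

Initialize: total = 3
Entering loop: for k in range(5):

After execution: total = 28
28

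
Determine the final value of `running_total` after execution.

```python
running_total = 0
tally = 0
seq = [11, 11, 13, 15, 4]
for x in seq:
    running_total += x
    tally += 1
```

Let's trace through this code step by step.

Initialize: running_total = 0
Initialize: tally = 0
Initialize: seq = [11, 11, 13, 15, 4]
Entering loop: for x in seq:

After execution: running_total = 54
54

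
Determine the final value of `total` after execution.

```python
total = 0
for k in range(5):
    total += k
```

Let's trace through this code step by step.

Initialize: total = 0
Entering loop: for k in range(5):

After execution: total = 10
10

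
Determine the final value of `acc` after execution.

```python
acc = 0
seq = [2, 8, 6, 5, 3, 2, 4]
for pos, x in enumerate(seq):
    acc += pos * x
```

Let's trace through this code step by step.

Initialize: acc = 0
Initialize: seq = [2, 8, 6, 5, 3, 2, 4]
Entering loop: for pos, x in enumerate(seq):

After execution: acc = 81
81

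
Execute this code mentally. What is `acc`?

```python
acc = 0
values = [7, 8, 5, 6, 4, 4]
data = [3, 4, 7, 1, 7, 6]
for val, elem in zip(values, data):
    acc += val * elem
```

Let's trace through this code step by step.

Initialize: acc = 0
Initialize: values = [7, 8, 5, 6, 4, 4]
Initialize: data = [3, 4, 7, 1, 7, 6]
Entering loop: for val, elem in zip(values, data):

After execution: acc = 146
146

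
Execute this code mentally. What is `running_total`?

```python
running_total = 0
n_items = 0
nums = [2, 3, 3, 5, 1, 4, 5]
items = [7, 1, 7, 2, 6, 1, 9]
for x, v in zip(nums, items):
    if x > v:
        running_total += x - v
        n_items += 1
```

Let's trace through this code step by step.

Initialize: running_total = 0
Initialize: n_items = 0
Initialize: nums = [2, 3, 3, 5, 1, 4, 5]
Initialize: items = [7, 1, 7, 2, 6, 1, 9]
Entering loop: for x, v in zip(nums, items):

After execution: running_total = 8
8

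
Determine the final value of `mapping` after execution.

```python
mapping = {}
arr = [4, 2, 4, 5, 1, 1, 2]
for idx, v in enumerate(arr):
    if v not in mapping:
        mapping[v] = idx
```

Let's trace through this code step by step.

Initialize: mapping = {}
Initialize: arr = [4, 2, 4, 5, 1, 1, 2]
Entering loop: for idx, v in enumerate(arr):

After execution: mapping = {4: 0, 2: 1, 5: 3, 1: 4}
{4: 0, 2: 1, 5: 3, 1: 4}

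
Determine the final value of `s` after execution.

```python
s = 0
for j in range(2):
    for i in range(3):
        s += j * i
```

Let's trace through this code step by step.

Initialize: s = 0
Entering loop: for j in range(2):

After execution: s = 3
3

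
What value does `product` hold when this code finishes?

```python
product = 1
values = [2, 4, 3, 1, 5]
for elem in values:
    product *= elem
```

Let's trace through this code step by step.

Initialize: product = 1
Initialize: values = [2, 4, 3, 1, 5]
Entering loop: for elem in values:

After execution: product = 120
120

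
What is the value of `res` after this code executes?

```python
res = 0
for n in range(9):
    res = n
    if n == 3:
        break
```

Let's trace through this code step by step.

Initialize: res = 0
Entering loop: for n in range(9):

After execution: res = 3
3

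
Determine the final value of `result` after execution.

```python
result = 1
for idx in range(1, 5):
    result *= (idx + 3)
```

Let's trace through this code step by step.

Initialize: result = 1
Entering loop: for idx in range(1, 5):

After execution: result = 840
840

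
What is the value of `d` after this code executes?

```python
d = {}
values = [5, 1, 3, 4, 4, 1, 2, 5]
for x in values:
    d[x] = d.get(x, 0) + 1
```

Let's trace through this code step by step.

Initialize: d = {}
Initialize: values = [5, 1, 3, 4, 4, 1, 2, 5]
Entering loop: for x in values:

After execution: d = {5: 2, 1: 2, 3: 1, 4: 2, 2: 1}
{5: 2, 1: 2, 3: 1, 4: 2, 2: 1}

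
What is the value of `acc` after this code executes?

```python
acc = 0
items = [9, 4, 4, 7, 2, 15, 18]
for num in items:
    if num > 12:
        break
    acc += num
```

Let's trace through this code step by step.

Initialize: acc = 0
Initialize: items = [9, 4, 4, 7, 2, 15, 18]
Entering loop: for num in items:

After execution: acc = 26
26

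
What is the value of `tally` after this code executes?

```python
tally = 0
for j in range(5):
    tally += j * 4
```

Let's trace through this code step by step.

Initialize: tally = 0
Entering loop: for j in range(5):

After execution: tally = 40
40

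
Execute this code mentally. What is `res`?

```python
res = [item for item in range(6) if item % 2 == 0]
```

Let's trace through this code step by step.

Initialize: res = [item for item in range(6) if item % 2 == 0]

After execution: res = [0, 2, 4]
[0, 2, 4]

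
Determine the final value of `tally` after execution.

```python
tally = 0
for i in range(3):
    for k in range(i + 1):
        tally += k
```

Let's trace through this code step by step.

Initialize: tally = 0
Entering loop: for i in range(3):

After execution: tally = 4
4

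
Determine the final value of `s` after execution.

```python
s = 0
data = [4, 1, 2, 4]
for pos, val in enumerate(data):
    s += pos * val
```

Let's trace through this code step by step.

Initialize: s = 0
Initialize: data = [4, 1, 2, 4]
Entering loop: for pos, val in enumerate(data):

After execution: s = 17
17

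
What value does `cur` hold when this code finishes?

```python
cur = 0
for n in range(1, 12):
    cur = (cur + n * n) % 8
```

Let's trace through this code step by step.

Initialize: cur = 0
Entering loop: for n in range(1, 12):

After execution: cur = 2
2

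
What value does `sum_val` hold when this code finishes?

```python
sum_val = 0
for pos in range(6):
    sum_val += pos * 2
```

Let's trace through this code step by step.

Initialize: sum_val = 0
Entering loop: for pos in range(6):

After execution: sum_val = 30
30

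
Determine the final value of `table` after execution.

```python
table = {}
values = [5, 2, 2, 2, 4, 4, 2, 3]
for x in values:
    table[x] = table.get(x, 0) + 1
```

Let's trace through this code step by step.

Initialize: table = {}
Initialize: values = [5, 2, 2, 2, 4, 4, 2, 3]
Entering loop: for x in values:

After execution: table = {5: 1, 2: 4, 4: 2, 3: 1}
{5: 1, 2: 4, 4: 2, 3: 1}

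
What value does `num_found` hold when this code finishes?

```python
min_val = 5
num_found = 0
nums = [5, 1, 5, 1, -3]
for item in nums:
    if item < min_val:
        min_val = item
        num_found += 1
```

Let's trace through this code step by step.

Initialize: min_val = 5
Initialize: num_found = 0
Initialize: nums = [5, 1, 5, 1, -3]
Entering loop: for item in nums:

After execution: num_found = 2
2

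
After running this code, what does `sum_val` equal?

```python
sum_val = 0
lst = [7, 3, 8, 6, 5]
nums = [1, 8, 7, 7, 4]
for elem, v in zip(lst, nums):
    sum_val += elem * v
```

Let's trace through this code step by step.

Initialize: sum_val = 0
Initialize: lst = [7, 3, 8, 6, 5]
Initialize: nums = [1, 8, 7, 7, 4]
Entering loop: for elem, v in zip(lst, nums):

After execution: sum_val = 149
149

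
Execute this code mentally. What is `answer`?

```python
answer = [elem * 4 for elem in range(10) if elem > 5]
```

Let's trace through this code step by step.

Initialize: answer = [elem * 4 for elem in range(10) if elem > 5]

After execution: answer = [24, 28, 32, 36]
[24, 28, 32, 36]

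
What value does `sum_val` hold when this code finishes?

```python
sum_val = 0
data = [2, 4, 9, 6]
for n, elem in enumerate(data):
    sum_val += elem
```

Let's trace through this code step by step.

Initialize: sum_val = 0
Initialize: data = [2, 4, 9, 6]
Entering loop: for n, elem in enumerate(data):

After execution: sum_val = 21
21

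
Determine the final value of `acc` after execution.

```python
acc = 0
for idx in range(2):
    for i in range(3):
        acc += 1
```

Let's trace through this code step by step.

Initialize: acc = 0
Entering loop: for idx in range(2):

After execution: acc = 6
6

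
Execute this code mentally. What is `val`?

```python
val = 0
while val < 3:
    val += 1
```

Let's trace through this code step by step.

Initialize: val = 0
Entering loop: while val < 3:

After execution: val = 3
3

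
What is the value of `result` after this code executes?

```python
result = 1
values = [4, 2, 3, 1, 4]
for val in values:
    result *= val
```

Let's trace through this code step by step.

Initialize: result = 1
Initialize: values = [4, 2, 3, 1, 4]
Entering loop: for val in values:

After execution: result = 96
96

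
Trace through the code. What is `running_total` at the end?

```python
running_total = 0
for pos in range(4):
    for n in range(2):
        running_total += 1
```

Let's trace through this code step by step.

Initialize: running_total = 0
Entering loop: for pos in range(4):

After execution: running_total = 8
8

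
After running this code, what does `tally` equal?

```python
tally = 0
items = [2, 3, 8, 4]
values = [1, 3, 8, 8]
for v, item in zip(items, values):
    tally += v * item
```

Let's trace through this code step by step.

Initialize: tally = 0
Initialize: items = [2, 3, 8, 4]
Initialize: values = [1, 3, 8, 8]
Entering loop: for v, item in zip(items, values):

After execution: tally = 107
107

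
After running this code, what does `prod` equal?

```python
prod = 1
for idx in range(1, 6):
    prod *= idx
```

Let's trace through this code step by step.

Initialize: prod = 1
Entering loop: for idx in range(1, 6):

After execution: prod = 120
120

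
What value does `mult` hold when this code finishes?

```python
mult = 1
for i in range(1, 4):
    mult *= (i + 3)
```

Let's trace through this code step by step.

Initialize: mult = 1
Entering loop: for i in range(1, 4):

After execution: mult = 120
120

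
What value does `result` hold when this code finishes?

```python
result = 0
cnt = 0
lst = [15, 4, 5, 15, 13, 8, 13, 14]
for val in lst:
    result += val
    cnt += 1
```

Let's trace through this code step by step.

Initialize: result = 0
Initialize: cnt = 0
Initialize: lst = [15, 4, 5, 15, 13, 8, 13, 14]
Entering loop: for val in lst:

After execution: result = 87
87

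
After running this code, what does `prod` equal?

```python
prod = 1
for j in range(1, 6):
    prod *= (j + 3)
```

Let's trace through this code step by step.

Initialize: prod = 1
Entering loop: for j in range(1, 6):

After execution: prod = 6720
6720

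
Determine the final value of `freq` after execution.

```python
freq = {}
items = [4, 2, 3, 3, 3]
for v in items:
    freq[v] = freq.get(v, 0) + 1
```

Let's trace through this code step by step.

Initialize: freq = {}
Initialize: items = [4, 2, 3, 3, 3]
Entering loop: for v in items:

After execution: freq = {4: 1, 2: 1, 3: 3}
{4: 1, 2: 1, 3: 3}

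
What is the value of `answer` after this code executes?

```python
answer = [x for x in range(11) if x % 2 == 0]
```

Let's trace through this code step by step.

Initialize: answer = [x for x in range(11) if x % 2 == 0]

After execution: answer = [0, 2, 4, 6, 8, 10]
[0, 2, 4, 6, 8, 10]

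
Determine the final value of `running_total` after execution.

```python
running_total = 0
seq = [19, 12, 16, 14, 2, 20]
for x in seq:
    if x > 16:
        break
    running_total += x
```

Let's trace through this code step by step.

Initialize: running_total = 0
Initialize: seq = [19, 12, 16, 14, 2, 20]
Entering loop: for x in seq:

After execution: running_total = 0
0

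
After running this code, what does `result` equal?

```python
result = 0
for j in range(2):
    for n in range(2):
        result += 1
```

Let's trace through this code step by step.

Initialize: result = 0
Entering loop: for j in range(2):

After execution: result = 4
4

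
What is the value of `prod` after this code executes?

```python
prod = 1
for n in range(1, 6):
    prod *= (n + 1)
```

Let's trace through this code step by step.

Initialize: prod = 1
Entering loop: for n in range(1, 6):

After execution: prod = 720
720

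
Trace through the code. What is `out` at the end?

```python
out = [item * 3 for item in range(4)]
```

Let's trace through this code step by step.

Initialize: out = [item * 3 for item in range(4)]

After execution: out = [0, 3, 6, 9]
[0, 3, 6, 9]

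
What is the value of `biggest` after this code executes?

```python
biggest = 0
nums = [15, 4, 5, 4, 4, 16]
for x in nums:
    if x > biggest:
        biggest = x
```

Let's trace through this code step by step.

Initialize: biggest = 0
Initialize: nums = [15, 4, 5, 4, 4, 16]
Entering loop: for x in nums:

After execution: biggest = 16
16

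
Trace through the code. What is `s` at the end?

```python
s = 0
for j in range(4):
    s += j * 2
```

Let's trace through this code step by step.

Initialize: s = 0
Entering loop: for j in range(4):

After execution: s = 12
12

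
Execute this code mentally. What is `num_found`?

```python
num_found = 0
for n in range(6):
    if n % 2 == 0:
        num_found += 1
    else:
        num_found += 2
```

Let's trace through this code step by step.

Initialize: num_found = 0
Entering loop: for n in range(6):

After execution: num_found = 9
9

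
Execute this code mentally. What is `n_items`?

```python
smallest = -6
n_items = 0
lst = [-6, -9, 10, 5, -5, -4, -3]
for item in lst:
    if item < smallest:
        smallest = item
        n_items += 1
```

Let's trace through this code step by step.

Initialize: smallest = -6
Initialize: n_items = 0
Initialize: lst = [-6, -9, 10, 5, -5, -4, -3]
Entering loop: for item in lst:

After execution: n_items = 1
1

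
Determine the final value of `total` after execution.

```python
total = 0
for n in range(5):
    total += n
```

Let's trace through this code step by step.

Initialize: total = 0
Entering loop: for n in range(5):

After execution: total = 10
10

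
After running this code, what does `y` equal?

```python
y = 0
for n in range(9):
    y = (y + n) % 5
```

Let's trace through this code step by step.

Initialize: y = 0
Entering loop: for n in range(9):

After execution: y = 1
1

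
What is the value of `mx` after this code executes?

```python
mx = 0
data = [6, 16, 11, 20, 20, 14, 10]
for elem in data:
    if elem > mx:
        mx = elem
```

Let's trace through this code step by step.

Initialize: mx = 0
Initialize: data = [6, 16, 11, 20, 20, 14, 10]
Entering loop: for elem in data:

After execution: mx = 20
20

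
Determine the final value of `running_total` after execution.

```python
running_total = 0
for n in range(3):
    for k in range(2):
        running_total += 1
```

Let's trace through this code step by step.

Initialize: running_total = 0
Entering loop: for n in range(3):

After execution: running_total = 6
6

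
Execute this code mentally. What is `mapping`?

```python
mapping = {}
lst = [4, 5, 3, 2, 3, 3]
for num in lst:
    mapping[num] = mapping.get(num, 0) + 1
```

Let's trace through this code step by step.

Initialize: mapping = {}
Initialize: lst = [4, 5, 3, 2, 3, 3]
Entering loop: for num in lst:

After execution: mapping = {4: 1, 5: 1, 3: 3, 2: 1}
{4: 1, 5: 1, 3: 3, 2: 1}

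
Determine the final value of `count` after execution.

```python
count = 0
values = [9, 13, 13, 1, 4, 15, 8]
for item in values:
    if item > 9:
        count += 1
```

Let's trace through this code step by step.

Initialize: count = 0
Initialize: values = [9, 13, 13, 1, 4, 15, 8]
Entering loop: for item in values:

After execution: count = 3
3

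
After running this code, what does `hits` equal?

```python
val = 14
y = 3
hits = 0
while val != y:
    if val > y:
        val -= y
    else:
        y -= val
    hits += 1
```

Let's trace through this code step by step.

Initialize: val = 14
Initialize: y = 3
Initialize: hits = 0
Entering loop: while val != y:

After execution: hits = 6
6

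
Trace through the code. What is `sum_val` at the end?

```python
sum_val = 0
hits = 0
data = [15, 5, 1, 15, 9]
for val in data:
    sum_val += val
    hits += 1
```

Let's trace through this code step by step.

Initialize: sum_val = 0
Initialize: hits = 0
Initialize: data = [15, 5, 1, 15, 9]
Entering loop: for val in data:

After execution: sum_val = 45
45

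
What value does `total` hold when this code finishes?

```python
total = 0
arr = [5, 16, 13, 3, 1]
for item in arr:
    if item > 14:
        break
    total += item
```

Let's trace through this code step by step.

Initialize: total = 0
Initialize: arr = [5, 16, 13, 3, 1]
Entering loop: for item in arr:

After execution: total = 5
5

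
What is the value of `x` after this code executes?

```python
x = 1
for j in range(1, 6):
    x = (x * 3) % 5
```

Let's trace through this code step by step.

Initialize: x = 1
Entering loop: for j in range(1, 6):

After execution: x = 3
3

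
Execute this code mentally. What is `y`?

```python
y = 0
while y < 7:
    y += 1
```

Let's trace through this code step by step.

Initialize: y = 0
Entering loop: while y < 7:

After execution: y = 7
7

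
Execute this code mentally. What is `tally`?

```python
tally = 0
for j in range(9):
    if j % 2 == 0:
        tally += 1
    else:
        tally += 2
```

Let's trace through this code step by step.

Initialize: tally = 0
Entering loop: for j in range(9):

After execution: tally = 13
13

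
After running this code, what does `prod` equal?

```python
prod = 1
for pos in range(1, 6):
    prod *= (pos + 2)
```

Let's trace through this code step by step.

Initialize: prod = 1
Entering loop: for pos in range(1, 6):

After execution: prod = 2520
2520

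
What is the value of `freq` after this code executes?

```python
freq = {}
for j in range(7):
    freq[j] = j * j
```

Let's trace through this code step by step.

Initialize: freq = {}
Entering loop: for j in range(7):

After execution: freq = {0: 0, 1: 1, 2: 4, 3: 9, 4: 16, 5: 25, 6: 36}
{0: 0, 1: 1, 2: 4, 3: 9, 4: 16, 5: 25, 6: 36}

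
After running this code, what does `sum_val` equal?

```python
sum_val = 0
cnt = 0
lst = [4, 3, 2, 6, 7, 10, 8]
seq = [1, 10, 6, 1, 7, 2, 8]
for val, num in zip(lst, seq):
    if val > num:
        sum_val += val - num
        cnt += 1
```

Let's trace through this code step by step.

Initialize: sum_val = 0
Initialize: cnt = 0
Initialize: lst = [4, 3, 2, 6, 7, 10, 8]
Initialize: seq = [1, 10, 6, 1, 7, 2, 8]
Entering loop: for val, num in zip(lst, seq):

After execution: sum_val = 16
16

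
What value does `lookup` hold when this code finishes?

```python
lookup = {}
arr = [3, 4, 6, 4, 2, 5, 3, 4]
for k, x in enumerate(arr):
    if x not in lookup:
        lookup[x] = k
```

Let's trace through this code step by step.

Initialize: lookup = {}
Initialize: arr = [3, 4, 6, 4, 2, 5, 3, 4]
Entering loop: for k, x in enumerate(arr):

After execution: lookup = {3: 0, 4: 1, 6: 2, 2: 4, 5: 5}
{3: 0, 4: 1, 6: 2, 2: 4, 5: 5}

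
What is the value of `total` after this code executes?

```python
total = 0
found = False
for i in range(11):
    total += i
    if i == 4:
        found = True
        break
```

Let's trace through this code step by step.

Initialize: total = 0
Initialize: found = False
Entering loop: for i in range(11):

After execution: total = 10
10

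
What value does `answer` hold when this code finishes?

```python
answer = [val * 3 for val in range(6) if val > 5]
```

Let's trace through this code step by step.

Initialize: answer = [val * 3 for val in range(6) if val > 5]

After execution: answer = []
[]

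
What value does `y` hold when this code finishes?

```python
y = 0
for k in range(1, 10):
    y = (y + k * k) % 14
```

Let's trace through this code step by step.

Initialize: y = 0
Entering loop: for k in range(1, 10):

After execution: y = 5
5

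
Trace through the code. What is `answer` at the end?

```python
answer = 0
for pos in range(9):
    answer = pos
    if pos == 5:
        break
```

Let's trace through this code step by step.

Initialize: answer = 0
Entering loop: for pos in range(9):

After execution: answer = 5
5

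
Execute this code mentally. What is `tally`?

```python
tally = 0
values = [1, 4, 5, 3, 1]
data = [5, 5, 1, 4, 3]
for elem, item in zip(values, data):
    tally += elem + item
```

Let's trace through this code step by step.

Initialize: tally = 0
Initialize: values = [1, 4, 5, 3, 1]
Initialize: data = [5, 5, 1, 4, 3]
Entering loop: for elem, item in zip(values, data):

After execution: tally = 32
32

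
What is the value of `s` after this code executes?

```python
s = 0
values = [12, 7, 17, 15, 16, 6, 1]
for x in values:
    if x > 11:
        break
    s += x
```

Let's trace through this code step by step.

Initialize: s = 0
Initialize: values = [12, 7, 17, 15, 16, 6, 1]
Entering loop: for x in values:

After execution: s = 0
0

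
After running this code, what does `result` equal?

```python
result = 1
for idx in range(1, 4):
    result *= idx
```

Let's trace through this code step by step.

Initialize: result = 1
Entering loop: for idx in range(1, 4):

After execution: result = 6
6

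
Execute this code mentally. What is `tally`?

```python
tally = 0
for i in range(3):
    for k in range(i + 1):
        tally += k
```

Let's trace through this code step by step.

Initialize: tally = 0
Entering loop: for i in range(3):

After execution: tally = 4
4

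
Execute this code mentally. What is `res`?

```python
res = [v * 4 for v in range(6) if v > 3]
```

Let's trace through this code step by step.

Initialize: res = [v * 4 for v in range(6) if v > 3]

After execution: res = [16, 20]
[16, 20]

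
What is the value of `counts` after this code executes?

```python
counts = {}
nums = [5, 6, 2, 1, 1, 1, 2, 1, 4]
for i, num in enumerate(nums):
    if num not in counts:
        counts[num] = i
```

Let's trace through this code step by step.

Initialize: counts = {}
Initialize: nums = [5, 6, 2, 1, 1, 1, 2, 1, 4]
Entering loop: for i, num in enumerate(nums):

After execution: counts = {5: 0, 6: 1, 2: 2, 1: 3, 4: 8}
{5: 0, 6: 1, 2: 2, 1: 3, 4: 8}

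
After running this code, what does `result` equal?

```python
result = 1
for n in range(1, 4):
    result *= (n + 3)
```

Let's trace through this code step by step.

Initialize: result = 1
Entering loop: for n in range(1, 4):

After execution: result = 120
120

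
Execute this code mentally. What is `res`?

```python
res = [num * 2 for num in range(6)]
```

Let's trace through this code step by step.

Initialize: res = [num * 2 for num in range(6)]

After execution: res = [0, 2, 4, 6, 8, 10]
[0, 2, 4, 6, 8, 10]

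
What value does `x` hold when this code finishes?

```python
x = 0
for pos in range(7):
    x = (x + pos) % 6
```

Let's trace through this code step by step.

Initialize: x = 0
Entering loop: for pos in range(7):

After execution: x = 3
3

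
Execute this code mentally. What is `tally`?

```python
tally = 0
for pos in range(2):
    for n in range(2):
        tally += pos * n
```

Let's trace through this code step by step.

Initialize: tally = 0
Entering loop: for pos in range(2):

After execution: tally = 1
1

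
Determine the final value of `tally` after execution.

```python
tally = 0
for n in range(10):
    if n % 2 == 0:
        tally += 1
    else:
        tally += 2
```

Let's trace through this code step by step.

Initialize: tally = 0
Entering loop: for n in range(10):

After execution: tally = 15
15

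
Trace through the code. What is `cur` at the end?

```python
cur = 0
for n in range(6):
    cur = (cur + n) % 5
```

Let's trace through this code step by step.

Initialize: cur = 0
Entering loop: for n in range(6):

After execution: cur = 0
0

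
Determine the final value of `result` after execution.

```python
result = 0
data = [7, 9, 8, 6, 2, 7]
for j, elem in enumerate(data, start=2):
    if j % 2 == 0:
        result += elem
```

Let's trace through this code step by step.

Initialize: result = 0
Initialize: data = [7, 9, 8, 6, 2, 7]
Entering loop: for j, elem in enumerate(data, start=2):

After execution: result = 17
17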